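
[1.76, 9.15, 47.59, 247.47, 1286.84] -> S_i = 1.76*5.20^i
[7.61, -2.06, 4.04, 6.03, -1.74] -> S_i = Random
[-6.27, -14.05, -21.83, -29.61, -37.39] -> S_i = -6.27 + -7.78*i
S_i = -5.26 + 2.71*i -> [-5.26, -2.55, 0.16, 2.87, 5.58]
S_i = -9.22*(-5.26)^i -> [-9.22, 48.5, -255.1, 1341.8, -7057.87]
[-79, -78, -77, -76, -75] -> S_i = -79 + 1*i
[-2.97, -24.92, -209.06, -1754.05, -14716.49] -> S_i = -2.97*8.39^i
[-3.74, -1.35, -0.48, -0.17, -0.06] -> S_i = -3.74*0.36^i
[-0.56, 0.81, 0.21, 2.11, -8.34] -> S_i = Random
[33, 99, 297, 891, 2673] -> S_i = 33*3^i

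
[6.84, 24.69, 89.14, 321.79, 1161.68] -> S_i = 6.84*3.61^i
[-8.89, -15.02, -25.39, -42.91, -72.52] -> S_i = -8.89*1.69^i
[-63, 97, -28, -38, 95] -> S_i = Random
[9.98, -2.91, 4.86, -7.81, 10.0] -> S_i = Random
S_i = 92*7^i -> [92, 644, 4508, 31556, 220892]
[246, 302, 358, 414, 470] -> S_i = 246 + 56*i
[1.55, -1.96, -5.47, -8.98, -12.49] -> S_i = 1.55 + -3.51*i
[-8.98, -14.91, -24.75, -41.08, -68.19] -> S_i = -8.98*1.66^i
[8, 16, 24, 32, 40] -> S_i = 8 + 8*i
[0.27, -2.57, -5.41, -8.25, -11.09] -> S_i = 0.27 + -2.84*i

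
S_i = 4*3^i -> [4, 12, 36, 108, 324]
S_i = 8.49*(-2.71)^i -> [8.49, -23.01, 62.35, -168.97, 457.91]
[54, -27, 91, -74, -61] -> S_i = Random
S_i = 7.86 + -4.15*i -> [7.86, 3.71, -0.44, -4.59, -8.74]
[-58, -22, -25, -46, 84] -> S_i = Random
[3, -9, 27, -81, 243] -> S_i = 3*-3^i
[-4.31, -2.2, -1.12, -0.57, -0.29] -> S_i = -4.31*0.51^i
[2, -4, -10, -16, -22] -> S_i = 2 + -6*i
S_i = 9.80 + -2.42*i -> [9.8, 7.38, 4.96, 2.54, 0.12]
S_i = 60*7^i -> [60, 420, 2940, 20580, 144060]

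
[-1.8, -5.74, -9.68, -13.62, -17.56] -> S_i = -1.80 + -3.94*i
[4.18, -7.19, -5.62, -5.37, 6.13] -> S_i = Random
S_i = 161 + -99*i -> [161, 62, -37, -136, -235]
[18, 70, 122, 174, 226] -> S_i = 18 + 52*i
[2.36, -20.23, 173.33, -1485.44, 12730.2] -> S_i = 2.36*(-8.57)^i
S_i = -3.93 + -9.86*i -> [-3.93, -13.79, -23.65, -33.51, -43.37]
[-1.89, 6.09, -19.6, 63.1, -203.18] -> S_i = -1.89*(-3.22)^i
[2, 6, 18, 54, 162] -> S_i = 2*3^i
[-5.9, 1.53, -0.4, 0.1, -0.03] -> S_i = -5.90*(-0.26)^i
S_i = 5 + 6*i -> [5, 11, 17, 23, 29]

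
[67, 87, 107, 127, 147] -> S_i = 67 + 20*i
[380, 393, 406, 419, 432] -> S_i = 380 + 13*i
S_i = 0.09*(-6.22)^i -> [0.09, -0.56, 3.48, -21.66, 134.71]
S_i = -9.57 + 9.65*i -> [-9.57, 0.08, 9.73, 19.38, 29.03]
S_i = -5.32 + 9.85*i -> [-5.32, 4.53, 14.38, 24.23, 34.08]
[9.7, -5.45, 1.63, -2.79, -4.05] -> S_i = Random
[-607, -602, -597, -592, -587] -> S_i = -607 + 5*i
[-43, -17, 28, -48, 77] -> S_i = Random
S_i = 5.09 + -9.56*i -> [5.09, -4.47, -14.03, -23.59, -33.15]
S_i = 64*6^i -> [64, 384, 2304, 13824, 82944]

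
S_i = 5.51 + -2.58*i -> [5.51, 2.93, 0.35, -2.23, -4.81]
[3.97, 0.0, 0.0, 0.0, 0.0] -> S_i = 3.97*0.00^i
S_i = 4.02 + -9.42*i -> [4.02, -5.4, -14.82, -24.24, -33.66]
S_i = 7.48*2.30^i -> [7.48, 17.2, 39.57, 91.01, 209.32]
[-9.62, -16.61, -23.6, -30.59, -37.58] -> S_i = -9.62 + -6.99*i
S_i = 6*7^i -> [6, 42, 294, 2058, 14406]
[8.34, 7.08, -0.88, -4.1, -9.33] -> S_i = Random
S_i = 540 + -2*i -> [540, 538, 536, 534, 532]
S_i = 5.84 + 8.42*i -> [5.84, 14.26, 22.68, 31.1, 39.52]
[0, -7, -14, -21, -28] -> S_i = 0 + -7*i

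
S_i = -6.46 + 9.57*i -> [-6.46, 3.11, 12.68, 22.25, 31.82]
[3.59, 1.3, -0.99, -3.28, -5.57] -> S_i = 3.59 + -2.29*i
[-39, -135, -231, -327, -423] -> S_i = -39 + -96*i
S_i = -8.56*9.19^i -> [-8.56, -78.67, -722.94, -6643.86, -61057.05]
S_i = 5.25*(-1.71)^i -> [5.25, -8.98, 15.35, -26.25, 44.89]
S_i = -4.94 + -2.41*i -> [-4.94, -7.35, -9.76, -12.17, -14.58]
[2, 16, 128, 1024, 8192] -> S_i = 2*8^i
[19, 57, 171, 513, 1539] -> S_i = 19*3^i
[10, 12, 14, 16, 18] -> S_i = 10 + 2*i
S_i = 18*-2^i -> [18, -36, 72, -144, 288]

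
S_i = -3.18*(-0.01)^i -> [-3.18, 0.03, -0.0, 0.0, -0.0]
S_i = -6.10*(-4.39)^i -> [-6.1, 26.78, -117.56, 516.09, -2265.62]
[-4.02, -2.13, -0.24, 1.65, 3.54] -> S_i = -4.02 + 1.89*i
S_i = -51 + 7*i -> [-51, -44, -37, -30, -23]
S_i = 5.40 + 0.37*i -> [5.4, 5.77, 6.14, 6.51, 6.88]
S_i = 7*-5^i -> [7, -35, 175, -875, 4375]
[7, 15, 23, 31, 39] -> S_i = 7 + 8*i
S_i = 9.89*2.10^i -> [9.89, 20.77, 43.61, 91.59, 192.34]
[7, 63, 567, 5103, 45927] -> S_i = 7*9^i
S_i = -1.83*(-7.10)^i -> [-1.83, 12.99, -92.25, 654.98, -4650.34]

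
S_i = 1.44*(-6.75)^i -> [1.44, -9.72, 65.61, -442.87, 2989.36]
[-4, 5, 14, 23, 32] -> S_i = -4 + 9*i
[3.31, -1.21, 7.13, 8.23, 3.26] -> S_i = Random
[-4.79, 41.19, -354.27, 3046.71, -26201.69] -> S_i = -4.79*(-8.60)^i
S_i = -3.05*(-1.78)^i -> [-3.05, 5.43, -9.66, 17.2, -30.62]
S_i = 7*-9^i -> [7, -63, 567, -5103, 45927]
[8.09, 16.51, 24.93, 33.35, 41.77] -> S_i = 8.09 + 8.42*i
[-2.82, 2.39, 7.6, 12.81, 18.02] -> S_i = -2.82 + 5.21*i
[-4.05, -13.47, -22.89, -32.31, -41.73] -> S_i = -4.05 + -9.42*i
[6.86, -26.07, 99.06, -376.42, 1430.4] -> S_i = 6.86*(-3.80)^i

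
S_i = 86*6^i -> [86, 516, 3096, 18576, 111456]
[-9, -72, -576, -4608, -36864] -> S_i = -9*8^i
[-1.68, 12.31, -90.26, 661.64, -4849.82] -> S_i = -1.68*(-7.33)^i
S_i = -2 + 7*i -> [-2, 5, 12, 19, 26]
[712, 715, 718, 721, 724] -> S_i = 712 + 3*i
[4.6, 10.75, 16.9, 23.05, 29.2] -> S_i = 4.60 + 6.15*i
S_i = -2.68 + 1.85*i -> [-2.68, -0.83, 1.02, 2.87, 4.72]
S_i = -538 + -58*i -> [-538, -596, -654, -712, -770]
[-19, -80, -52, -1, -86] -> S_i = Random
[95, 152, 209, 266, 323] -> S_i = 95 + 57*i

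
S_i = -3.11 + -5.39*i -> [-3.11, -8.5, -13.89, -19.28, -24.67]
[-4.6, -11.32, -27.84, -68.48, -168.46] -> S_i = -4.60*2.46^i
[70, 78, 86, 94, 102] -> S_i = 70 + 8*i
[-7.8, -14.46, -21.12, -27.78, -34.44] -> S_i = -7.80 + -6.66*i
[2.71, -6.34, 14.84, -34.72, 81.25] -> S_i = 2.71*(-2.34)^i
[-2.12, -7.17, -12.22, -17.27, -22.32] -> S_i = -2.12 + -5.05*i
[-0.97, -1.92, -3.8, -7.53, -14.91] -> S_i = -0.97*1.98^i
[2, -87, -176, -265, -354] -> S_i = 2 + -89*i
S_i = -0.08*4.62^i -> [-0.08, -0.37, -1.71, -7.89, -36.45]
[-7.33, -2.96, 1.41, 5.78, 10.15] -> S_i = -7.33 + 4.37*i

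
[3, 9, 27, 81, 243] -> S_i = 3*3^i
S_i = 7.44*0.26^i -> [7.44, 1.93, 0.5, 0.13, 0.03]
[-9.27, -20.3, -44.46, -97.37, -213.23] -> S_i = -9.27*2.19^i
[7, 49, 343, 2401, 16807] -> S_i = 7*7^i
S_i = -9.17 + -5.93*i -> [-9.17, -15.1, -21.03, -26.96, -32.89]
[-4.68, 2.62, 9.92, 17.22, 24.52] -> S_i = -4.68 + 7.30*i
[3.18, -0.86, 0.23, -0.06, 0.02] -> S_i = 3.18*(-0.27)^i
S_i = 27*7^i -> [27, 189, 1323, 9261, 64827]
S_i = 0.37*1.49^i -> [0.37, 0.55, 0.82, 1.22, 1.82]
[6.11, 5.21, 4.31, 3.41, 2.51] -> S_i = 6.11 + -0.90*i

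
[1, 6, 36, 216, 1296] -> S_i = 1*6^i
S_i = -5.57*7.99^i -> [-5.57, -44.5, -355.59, -2841.16, -22700.86]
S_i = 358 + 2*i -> [358, 360, 362, 364, 366]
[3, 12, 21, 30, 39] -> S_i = 3 + 9*i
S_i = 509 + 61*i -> [509, 570, 631, 692, 753]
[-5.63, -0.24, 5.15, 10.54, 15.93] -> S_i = -5.63 + 5.39*i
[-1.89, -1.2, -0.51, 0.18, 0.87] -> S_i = -1.89 + 0.69*i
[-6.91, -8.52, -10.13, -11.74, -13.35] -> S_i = -6.91 + -1.61*i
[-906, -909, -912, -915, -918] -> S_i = -906 + -3*i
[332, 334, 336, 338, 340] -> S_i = 332 + 2*i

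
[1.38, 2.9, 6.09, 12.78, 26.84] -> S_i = 1.38*2.10^i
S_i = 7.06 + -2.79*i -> [7.06, 4.27, 1.48, -1.31, -4.1]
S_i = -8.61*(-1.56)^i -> [-8.61, 13.43, -20.95, 32.69, -50.99]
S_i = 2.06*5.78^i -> [2.06, 11.91, 68.82, 397.79, 2299.21]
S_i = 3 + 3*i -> [3, 6, 9, 12, 15]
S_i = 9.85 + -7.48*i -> [9.85, 2.37, -5.11, -12.59, -20.07]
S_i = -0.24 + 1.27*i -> [-0.24, 1.03, 2.3, 3.57, 4.84]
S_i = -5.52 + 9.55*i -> [-5.52, 4.03, 13.58, 23.13, 32.68]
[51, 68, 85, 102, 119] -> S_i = 51 + 17*i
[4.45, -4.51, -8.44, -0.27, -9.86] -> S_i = Random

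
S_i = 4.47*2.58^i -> [4.47, 11.53, 29.75, 76.77, 198.06]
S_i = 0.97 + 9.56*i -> [0.97, 10.53, 20.09, 29.65, 39.21]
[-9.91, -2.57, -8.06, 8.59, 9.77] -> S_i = Random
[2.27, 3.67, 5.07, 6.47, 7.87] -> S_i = 2.27 + 1.40*i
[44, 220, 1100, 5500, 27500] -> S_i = 44*5^i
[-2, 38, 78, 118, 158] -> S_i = -2 + 40*i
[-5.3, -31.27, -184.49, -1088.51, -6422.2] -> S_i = -5.30*5.90^i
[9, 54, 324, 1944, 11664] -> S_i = 9*6^i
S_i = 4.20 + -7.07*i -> [4.2, -2.87, -9.94, -17.01, -24.08]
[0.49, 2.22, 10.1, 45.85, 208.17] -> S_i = 0.49*4.54^i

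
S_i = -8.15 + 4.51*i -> [-8.15, -3.64, 0.87, 5.38, 9.89]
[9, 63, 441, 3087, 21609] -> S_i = 9*7^i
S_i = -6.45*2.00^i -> [-6.45, -12.9, -25.8, -51.6, -103.2]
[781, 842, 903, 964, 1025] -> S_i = 781 + 61*i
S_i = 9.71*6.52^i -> [9.71, 63.31, 412.78, 2691.3, 17547.27]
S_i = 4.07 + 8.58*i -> [4.07, 12.65, 21.23, 29.81, 38.39]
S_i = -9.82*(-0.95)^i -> [-9.82, 9.33, -8.86, 8.42, -8.0]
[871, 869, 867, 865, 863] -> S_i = 871 + -2*i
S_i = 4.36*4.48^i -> [4.36, 19.53, 87.51, 392.03, 1756.3]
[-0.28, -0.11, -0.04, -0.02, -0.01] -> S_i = -0.28*0.40^i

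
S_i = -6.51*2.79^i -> [-6.51, -18.16, -50.67, -141.38, -394.46]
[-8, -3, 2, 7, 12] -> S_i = -8 + 5*i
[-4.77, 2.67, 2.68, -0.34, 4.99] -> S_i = Random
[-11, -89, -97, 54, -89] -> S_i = Random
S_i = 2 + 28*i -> [2, 30, 58, 86, 114]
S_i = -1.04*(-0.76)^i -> [-1.04, 0.79, -0.6, 0.46, -0.35]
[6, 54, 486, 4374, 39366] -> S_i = 6*9^i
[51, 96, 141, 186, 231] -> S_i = 51 + 45*i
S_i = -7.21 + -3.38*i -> [-7.21, -10.59, -13.97, -17.35, -20.73]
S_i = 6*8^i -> [6, 48, 384, 3072, 24576]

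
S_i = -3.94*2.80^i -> [-3.94, -11.03, -30.89, -86.49, -242.17]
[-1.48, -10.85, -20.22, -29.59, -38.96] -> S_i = -1.48 + -9.37*i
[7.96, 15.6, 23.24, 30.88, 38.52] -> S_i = 7.96 + 7.64*i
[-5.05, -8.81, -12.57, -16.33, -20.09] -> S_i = -5.05 + -3.76*i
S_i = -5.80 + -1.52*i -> [-5.8, -7.32, -8.84, -10.36, -11.88]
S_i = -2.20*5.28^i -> [-2.2, -11.62, -61.33, -323.84, -1709.85]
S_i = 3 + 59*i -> [3, 62, 121, 180, 239]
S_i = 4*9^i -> [4, 36, 324, 2916, 26244]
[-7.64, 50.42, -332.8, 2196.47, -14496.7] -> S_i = -7.64*(-6.60)^i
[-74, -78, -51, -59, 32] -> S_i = Random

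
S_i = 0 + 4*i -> [0, 4, 8, 12, 16]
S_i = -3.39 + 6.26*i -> [-3.39, 2.87, 9.13, 15.39, 21.65]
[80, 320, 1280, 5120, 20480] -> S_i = 80*4^i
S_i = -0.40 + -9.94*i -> [-0.4, -10.34, -20.28, -30.22, -40.16]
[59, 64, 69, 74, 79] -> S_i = 59 + 5*i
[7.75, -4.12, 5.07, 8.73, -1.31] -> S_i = Random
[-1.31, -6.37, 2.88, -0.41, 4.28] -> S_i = Random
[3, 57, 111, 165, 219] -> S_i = 3 + 54*i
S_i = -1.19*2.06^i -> [-1.19, -2.45, -5.05, -10.4, -21.43]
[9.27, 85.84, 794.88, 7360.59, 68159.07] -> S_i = 9.27*9.26^i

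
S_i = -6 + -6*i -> [-6, -12, -18, -24, -30]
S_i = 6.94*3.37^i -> [6.94, 23.39, 78.82, 265.61, 895.12]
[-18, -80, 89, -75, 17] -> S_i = Random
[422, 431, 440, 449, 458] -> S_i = 422 + 9*i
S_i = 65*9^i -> [65, 585, 5265, 47385, 426465]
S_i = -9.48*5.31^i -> [-9.48, -50.34, -267.3, -1419.36, -7536.79]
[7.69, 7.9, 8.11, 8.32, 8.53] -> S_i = 7.69 + 0.21*i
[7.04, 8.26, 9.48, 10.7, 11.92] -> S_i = 7.04 + 1.22*i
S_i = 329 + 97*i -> [329, 426, 523, 620, 717]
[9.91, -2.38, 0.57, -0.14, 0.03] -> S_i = 9.91*(-0.24)^i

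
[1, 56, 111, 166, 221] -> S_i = 1 + 55*i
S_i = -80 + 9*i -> [-80, -71, -62, -53, -44]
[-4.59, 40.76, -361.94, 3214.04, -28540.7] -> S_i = -4.59*(-8.88)^i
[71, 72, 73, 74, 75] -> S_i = 71 + 1*i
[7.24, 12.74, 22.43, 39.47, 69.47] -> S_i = 7.24*1.76^i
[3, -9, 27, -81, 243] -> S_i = 3*-3^i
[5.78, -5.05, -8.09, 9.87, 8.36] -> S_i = Random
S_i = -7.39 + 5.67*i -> [-7.39, -1.72, 3.95, 9.62, 15.29]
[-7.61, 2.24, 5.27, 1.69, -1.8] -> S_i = Random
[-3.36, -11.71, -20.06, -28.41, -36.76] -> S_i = -3.36 + -8.35*i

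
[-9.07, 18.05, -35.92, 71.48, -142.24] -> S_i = -9.07*(-1.99)^i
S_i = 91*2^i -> [91, 182, 364, 728, 1456]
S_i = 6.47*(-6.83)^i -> [6.47, -44.19, 301.82, -2061.42, 14079.5]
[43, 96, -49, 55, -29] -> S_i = Random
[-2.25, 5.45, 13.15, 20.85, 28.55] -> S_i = -2.25 + 7.70*i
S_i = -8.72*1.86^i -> [-8.72, -16.22, -30.17, -56.11, -104.37]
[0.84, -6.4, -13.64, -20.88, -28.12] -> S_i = 0.84 + -7.24*i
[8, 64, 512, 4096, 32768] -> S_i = 8*8^i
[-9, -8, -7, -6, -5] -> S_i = -9 + 1*i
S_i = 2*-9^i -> [2, -18, 162, -1458, 13122]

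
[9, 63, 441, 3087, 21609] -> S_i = 9*7^i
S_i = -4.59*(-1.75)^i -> [-4.59, 8.03, -14.06, 24.6, -43.05]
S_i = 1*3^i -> [1, 3, 9, 27, 81]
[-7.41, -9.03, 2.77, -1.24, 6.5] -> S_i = Random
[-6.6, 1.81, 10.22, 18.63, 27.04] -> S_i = -6.60 + 8.41*i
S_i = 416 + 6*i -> [416, 422, 428, 434, 440]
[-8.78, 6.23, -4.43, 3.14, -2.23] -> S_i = -8.78*(-0.71)^i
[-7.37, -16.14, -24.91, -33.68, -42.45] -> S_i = -7.37 + -8.77*i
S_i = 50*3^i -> [50, 150, 450, 1350, 4050]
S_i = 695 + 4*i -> [695, 699, 703, 707, 711]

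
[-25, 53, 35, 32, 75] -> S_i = Random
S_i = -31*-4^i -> [-31, 124, -496, 1984, -7936]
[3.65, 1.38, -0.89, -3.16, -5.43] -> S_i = 3.65 + -2.27*i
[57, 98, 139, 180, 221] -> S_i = 57 + 41*i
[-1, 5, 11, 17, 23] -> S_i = -1 + 6*i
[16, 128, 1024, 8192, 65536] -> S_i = 16*8^i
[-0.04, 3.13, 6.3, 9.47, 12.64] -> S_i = -0.04 + 3.17*i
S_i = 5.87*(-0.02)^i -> [5.87, -0.12, 0.0, -0.0, 0.0]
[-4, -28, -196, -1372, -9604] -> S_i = -4*7^i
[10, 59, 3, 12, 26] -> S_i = Random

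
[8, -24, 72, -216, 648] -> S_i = 8*-3^i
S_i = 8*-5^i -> [8, -40, 200, -1000, 5000]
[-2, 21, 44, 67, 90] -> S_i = -2 + 23*i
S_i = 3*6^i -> [3, 18, 108, 648, 3888]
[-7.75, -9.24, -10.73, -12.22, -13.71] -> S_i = -7.75 + -1.49*i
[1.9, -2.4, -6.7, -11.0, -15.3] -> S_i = 1.90 + -4.30*i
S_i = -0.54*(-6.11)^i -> [-0.54, 3.3, -20.16, 123.17, -752.59]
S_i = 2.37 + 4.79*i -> [2.37, 7.16, 11.95, 16.74, 21.53]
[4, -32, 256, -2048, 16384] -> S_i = 4*-8^i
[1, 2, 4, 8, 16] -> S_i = 1*2^i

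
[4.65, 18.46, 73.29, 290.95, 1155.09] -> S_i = 4.65*3.97^i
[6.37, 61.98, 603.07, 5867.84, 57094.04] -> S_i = 6.37*9.73^i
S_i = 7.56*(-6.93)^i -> [7.56, -52.39, 363.07, -2516.06, 17436.32]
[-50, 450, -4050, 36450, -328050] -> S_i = -50*-9^i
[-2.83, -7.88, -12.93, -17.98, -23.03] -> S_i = -2.83 + -5.05*i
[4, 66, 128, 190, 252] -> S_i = 4 + 62*i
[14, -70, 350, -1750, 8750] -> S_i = 14*-5^i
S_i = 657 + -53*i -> [657, 604, 551, 498, 445]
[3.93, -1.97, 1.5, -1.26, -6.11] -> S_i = Random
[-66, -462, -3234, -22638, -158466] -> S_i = -66*7^i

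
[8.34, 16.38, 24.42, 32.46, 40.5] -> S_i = 8.34 + 8.04*i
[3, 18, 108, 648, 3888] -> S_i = 3*6^i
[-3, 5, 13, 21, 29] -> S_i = -3 + 8*i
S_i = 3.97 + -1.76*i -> [3.97, 2.21, 0.45, -1.31, -3.07]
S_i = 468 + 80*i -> [468, 548, 628, 708, 788]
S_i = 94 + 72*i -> [94, 166, 238, 310, 382]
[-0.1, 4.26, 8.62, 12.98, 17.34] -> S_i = -0.10 + 4.36*i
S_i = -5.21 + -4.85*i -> [-5.21, -10.06, -14.91, -19.76, -24.61]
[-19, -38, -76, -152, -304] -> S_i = -19*2^i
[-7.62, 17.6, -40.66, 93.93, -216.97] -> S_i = -7.62*(-2.31)^i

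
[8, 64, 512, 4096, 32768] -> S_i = 8*8^i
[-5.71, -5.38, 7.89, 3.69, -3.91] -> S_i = Random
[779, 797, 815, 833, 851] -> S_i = 779 + 18*i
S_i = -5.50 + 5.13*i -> [-5.5, -0.37, 4.76, 9.89, 15.02]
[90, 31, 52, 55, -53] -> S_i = Random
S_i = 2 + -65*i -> [2, -63, -128, -193, -258]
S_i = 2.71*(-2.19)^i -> [2.71, -5.93, 13.0, -28.46, 62.34]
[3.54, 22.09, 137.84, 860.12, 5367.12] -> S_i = 3.54*6.24^i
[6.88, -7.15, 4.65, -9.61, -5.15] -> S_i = Random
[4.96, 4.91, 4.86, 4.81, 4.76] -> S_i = 4.96*0.99^i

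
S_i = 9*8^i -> [9, 72, 576, 4608, 36864]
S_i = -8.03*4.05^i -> [-8.03, -32.52, -131.71, -533.43, -2160.41]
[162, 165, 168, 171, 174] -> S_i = 162 + 3*i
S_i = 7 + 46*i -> [7, 53, 99, 145, 191]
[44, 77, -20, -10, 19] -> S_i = Random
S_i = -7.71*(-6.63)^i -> [-7.71, 51.12, -338.91, 2246.96, -14897.33]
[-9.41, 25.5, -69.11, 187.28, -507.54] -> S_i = -9.41*(-2.71)^i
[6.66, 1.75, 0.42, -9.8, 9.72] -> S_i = Random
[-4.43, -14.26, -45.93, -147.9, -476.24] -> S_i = -4.43*3.22^i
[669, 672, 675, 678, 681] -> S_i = 669 + 3*i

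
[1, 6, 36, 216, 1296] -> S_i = 1*6^i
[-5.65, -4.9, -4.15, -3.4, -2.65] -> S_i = -5.65 + 0.75*i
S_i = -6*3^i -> [-6, -18, -54, -162, -486]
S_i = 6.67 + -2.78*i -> [6.67, 3.89, 1.11, -1.67, -4.45]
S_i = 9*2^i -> [9, 18, 36, 72, 144]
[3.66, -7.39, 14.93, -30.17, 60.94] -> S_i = 3.66*(-2.02)^i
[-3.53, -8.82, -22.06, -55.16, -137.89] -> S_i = -3.53*2.50^i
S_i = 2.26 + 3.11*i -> [2.26, 5.37, 8.48, 11.59, 14.7]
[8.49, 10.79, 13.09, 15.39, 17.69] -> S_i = 8.49 + 2.30*i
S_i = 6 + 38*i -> [6, 44, 82, 120, 158]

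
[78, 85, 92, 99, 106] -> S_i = 78 + 7*i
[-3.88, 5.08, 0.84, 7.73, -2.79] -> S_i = Random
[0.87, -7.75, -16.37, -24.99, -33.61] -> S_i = 0.87 + -8.62*i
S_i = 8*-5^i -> [8, -40, 200, -1000, 5000]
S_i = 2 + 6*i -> [2, 8, 14, 20, 26]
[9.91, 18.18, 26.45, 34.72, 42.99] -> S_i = 9.91 + 8.27*i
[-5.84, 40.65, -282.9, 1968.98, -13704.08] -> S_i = -5.84*(-6.96)^i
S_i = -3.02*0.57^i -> [-3.02, -1.72, -0.98, -0.56, -0.32]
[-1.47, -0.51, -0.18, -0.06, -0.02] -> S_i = -1.47*0.35^i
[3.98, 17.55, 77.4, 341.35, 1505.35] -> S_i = 3.98*4.41^i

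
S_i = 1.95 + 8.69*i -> [1.95, 10.64, 19.33, 28.02, 36.71]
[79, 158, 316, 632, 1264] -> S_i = 79*2^i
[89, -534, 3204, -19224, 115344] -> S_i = 89*-6^i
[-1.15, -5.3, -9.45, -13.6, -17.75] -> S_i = -1.15 + -4.15*i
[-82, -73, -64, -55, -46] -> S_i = -82 + 9*i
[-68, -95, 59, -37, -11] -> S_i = Random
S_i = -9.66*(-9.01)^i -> [-9.66, 87.04, -784.2, 7065.64, -63661.42]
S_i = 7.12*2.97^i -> [7.12, 21.15, 62.8, 186.53, 553.99]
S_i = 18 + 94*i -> [18, 112, 206, 300, 394]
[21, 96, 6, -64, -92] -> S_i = Random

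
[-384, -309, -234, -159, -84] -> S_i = -384 + 75*i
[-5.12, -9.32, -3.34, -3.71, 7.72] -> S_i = Random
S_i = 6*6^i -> [6, 36, 216, 1296, 7776]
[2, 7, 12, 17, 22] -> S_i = 2 + 5*i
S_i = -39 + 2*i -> [-39, -37, -35, -33, -31]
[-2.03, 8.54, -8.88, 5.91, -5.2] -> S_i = Random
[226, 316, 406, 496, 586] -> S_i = 226 + 90*i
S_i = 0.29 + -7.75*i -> [0.29, -7.46, -15.21, -22.96, -30.71]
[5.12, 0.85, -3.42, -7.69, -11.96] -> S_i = 5.12 + -4.27*i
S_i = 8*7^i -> [8, 56, 392, 2744, 19208]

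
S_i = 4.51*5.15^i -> [4.51, 23.23, 119.62, 616.02, 3172.53]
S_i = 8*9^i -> [8, 72, 648, 5832, 52488]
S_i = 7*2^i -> [7, 14, 28, 56, 112]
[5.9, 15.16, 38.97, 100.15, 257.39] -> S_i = 5.90*2.57^i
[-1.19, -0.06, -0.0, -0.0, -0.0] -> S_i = -1.19*0.05^i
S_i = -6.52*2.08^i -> [-6.52, -13.56, -28.21, -58.67, -122.04]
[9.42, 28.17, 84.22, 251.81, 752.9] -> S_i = 9.42*2.99^i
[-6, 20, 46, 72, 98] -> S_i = -6 + 26*i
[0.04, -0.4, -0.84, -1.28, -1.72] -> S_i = 0.04 + -0.44*i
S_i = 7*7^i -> [7, 49, 343, 2401, 16807]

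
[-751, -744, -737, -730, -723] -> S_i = -751 + 7*i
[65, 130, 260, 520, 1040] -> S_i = 65*2^i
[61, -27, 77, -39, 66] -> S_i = Random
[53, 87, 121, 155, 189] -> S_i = 53 + 34*i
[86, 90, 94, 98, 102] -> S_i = 86 + 4*i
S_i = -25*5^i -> [-25, -125, -625, -3125, -15625]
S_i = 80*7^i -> [80, 560, 3920, 27440, 192080]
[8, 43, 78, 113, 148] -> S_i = 8 + 35*i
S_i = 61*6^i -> [61, 366, 2196, 13176, 79056]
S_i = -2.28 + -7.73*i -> [-2.28, -10.01, -17.74, -25.47, -33.2]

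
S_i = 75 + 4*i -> [75, 79, 83, 87, 91]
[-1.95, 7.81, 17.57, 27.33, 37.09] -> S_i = -1.95 + 9.76*i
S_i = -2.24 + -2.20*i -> [-2.24, -4.44, -6.64, -8.84, -11.04]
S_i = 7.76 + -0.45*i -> [7.76, 7.31, 6.86, 6.41, 5.96]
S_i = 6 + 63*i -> [6, 69, 132, 195, 258]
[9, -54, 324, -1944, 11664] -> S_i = 9*-6^i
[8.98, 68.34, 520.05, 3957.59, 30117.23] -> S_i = 8.98*7.61^i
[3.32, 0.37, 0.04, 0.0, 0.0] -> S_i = 3.32*0.11^i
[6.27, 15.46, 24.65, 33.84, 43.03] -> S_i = 6.27 + 9.19*i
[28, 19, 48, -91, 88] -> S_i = Random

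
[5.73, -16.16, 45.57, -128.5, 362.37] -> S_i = 5.73*(-2.82)^i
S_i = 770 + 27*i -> [770, 797, 824, 851, 878]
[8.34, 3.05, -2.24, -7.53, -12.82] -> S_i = 8.34 + -5.29*i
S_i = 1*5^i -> [1, 5, 25, 125, 625]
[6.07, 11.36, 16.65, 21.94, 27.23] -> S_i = 6.07 + 5.29*i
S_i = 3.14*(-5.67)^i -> [3.14, -17.8, 100.95, -572.37, 3245.35]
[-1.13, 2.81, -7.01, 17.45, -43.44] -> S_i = -1.13*(-2.49)^i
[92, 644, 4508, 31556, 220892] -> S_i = 92*7^i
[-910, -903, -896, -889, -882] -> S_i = -910 + 7*i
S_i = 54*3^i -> [54, 162, 486, 1458, 4374]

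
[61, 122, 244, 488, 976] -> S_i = 61*2^i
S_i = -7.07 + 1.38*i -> [-7.07, -5.69, -4.31, -2.93, -1.55]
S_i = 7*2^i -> [7, 14, 28, 56, 112]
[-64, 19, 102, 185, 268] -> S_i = -64 + 83*i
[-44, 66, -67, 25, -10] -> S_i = Random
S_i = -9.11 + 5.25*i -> [-9.11, -3.86, 1.39, 6.64, 11.89]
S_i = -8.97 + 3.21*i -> [-8.97, -5.76, -2.55, 0.66, 3.87]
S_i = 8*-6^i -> [8, -48, 288, -1728, 10368]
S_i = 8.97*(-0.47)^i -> [8.97, -4.22, 1.98, -0.93, 0.44]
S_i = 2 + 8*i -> [2, 10, 18, 26, 34]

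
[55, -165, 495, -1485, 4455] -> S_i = 55*-3^i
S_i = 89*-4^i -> [89, -356, 1424, -5696, 22784]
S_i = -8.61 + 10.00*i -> [-8.61, 1.39, 11.39, 21.39, 31.39]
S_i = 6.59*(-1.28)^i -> [6.59, -8.44, 10.8, -13.82, 17.69]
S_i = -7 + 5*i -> [-7, -2, 3, 8, 13]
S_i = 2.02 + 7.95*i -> [2.02, 9.97, 17.92, 25.87, 33.82]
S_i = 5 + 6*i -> [5, 11, 17, 23, 29]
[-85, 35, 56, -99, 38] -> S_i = Random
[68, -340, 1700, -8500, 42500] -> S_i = 68*-5^i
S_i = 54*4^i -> [54, 216, 864, 3456, 13824]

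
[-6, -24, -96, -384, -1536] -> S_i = -6*4^i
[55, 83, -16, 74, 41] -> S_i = Random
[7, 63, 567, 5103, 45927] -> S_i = 7*9^i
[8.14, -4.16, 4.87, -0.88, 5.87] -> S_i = Random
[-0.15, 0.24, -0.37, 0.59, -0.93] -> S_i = -0.15*(-1.58)^i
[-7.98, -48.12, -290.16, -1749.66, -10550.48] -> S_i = -7.98*6.03^i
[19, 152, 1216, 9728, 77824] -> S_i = 19*8^i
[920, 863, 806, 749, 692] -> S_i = 920 + -57*i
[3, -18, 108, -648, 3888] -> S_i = 3*-6^i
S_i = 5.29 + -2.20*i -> [5.29, 3.09, 0.89, -1.31, -3.51]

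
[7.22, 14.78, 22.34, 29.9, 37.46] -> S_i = 7.22 + 7.56*i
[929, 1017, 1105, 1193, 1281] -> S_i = 929 + 88*i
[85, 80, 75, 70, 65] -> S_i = 85 + -5*i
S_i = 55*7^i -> [55, 385, 2695, 18865, 132055]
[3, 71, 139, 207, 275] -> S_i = 3 + 68*i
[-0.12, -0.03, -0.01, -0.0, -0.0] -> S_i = -0.12*0.22^i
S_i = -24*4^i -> [-24, -96, -384, -1536, -6144]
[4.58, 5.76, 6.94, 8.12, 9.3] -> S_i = 4.58 + 1.18*i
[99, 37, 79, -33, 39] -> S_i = Random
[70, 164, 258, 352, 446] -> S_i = 70 + 94*i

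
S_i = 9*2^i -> [9, 18, 36, 72, 144]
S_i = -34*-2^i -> [-34, 68, -136, 272, -544]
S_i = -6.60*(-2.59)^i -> [-6.6, 17.09, -44.27, 114.67, -296.99]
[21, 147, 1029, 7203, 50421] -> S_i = 21*7^i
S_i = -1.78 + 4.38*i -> [-1.78, 2.6, 6.98, 11.36, 15.74]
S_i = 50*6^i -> [50, 300, 1800, 10800, 64800]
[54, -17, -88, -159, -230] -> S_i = 54 + -71*i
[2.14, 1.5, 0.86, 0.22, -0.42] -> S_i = 2.14 + -0.64*i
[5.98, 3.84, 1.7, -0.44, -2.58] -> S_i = 5.98 + -2.14*i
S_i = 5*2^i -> [5, 10, 20, 40, 80]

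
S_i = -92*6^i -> [-92, -552, -3312, -19872, -119232]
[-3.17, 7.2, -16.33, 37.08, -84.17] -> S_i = -3.17*(-2.27)^i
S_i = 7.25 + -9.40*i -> [7.25, -2.15, -11.55, -20.95, -30.35]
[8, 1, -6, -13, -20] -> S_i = 8 + -7*i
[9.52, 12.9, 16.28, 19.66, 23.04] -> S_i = 9.52 + 3.38*i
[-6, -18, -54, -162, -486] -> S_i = -6*3^i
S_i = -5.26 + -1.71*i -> [-5.26, -6.97, -8.68, -10.39, -12.1]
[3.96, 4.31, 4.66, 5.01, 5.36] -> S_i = 3.96 + 0.35*i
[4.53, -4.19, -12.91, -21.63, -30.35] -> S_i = 4.53 + -8.72*i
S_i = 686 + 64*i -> [686, 750, 814, 878, 942]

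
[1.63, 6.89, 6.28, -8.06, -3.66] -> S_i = Random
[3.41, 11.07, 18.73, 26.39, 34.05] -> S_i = 3.41 + 7.66*i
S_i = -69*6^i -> [-69, -414, -2484, -14904, -89424]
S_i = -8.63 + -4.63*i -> [-8.63, -13.26, -17.89, -22.52, -27.15]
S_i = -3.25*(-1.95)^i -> [-3.25, 6.34, -12.36, 24.1, -46.99]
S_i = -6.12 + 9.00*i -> [-6.12, 2.88, 11.88, 20.88, 29.88]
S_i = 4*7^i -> [4, 28, 196, 1372, 9604]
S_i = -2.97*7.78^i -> [-2.97, -23.11, -179.77, -1398.61, -10881.15]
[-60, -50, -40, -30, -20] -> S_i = -60 + 10*i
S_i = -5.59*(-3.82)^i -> [-5.59, 21.35, -81.57, 311.6, -1190.32]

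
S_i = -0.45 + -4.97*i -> [-0.45, -5.42, -10.39, -15.36, -20.33]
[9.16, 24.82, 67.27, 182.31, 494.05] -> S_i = 9.16*2.71^i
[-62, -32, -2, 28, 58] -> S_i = -62 + 30*i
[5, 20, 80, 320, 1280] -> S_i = 5*4^i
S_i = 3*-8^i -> [3, -24, 192, -1536, 12288]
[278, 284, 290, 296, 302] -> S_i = 278 + 6*i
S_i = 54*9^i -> [54, 486, 4374, 39366, 354294]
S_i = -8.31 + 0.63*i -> [-8.31, -7.68, -7.05, -6.42, -5.79]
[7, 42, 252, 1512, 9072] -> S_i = 7*6^i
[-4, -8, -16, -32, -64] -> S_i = -4*2^i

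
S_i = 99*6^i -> [99, 594, 3564, 21384, 128304]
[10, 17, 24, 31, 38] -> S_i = 10 + 7*i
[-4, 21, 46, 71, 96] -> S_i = -4 + 25*i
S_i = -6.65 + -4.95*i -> [-6.65, -11.6, -16.55, -21.5, -26.45]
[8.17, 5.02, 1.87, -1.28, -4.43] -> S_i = 8.17 + -3.15*i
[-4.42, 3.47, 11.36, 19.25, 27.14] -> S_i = -4.42 + 7.89*i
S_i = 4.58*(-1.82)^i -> [4.58, -8.34, 15.17, -27.61, 50.25]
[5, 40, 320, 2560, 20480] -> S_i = 5*8^i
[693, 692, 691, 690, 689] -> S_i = 693 + -1*i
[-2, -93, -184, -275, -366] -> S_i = -2 + -91*i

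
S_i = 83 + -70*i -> [83, 13, -57, -127, -197]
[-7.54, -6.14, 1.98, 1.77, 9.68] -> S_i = Random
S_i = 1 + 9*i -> [1, 10, 19, 28, 37]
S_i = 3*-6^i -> [3, -18, 108, -648, 3888]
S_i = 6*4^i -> [6, 24, 96, 384, 1536]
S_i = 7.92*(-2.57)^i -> [7.92, -20.35, 52.31, -134.44, 345.51]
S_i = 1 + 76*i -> [1, 77, 153, 229, 305]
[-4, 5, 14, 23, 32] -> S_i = -4 + 9*i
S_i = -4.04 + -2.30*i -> [-4.04, -6.34, -8.64, -10.94, -13.24]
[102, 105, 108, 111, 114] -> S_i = 102 + 3*i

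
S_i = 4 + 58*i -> [4, 62, 120, 178, 236]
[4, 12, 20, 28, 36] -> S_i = 4 + 8*i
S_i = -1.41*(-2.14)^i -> [-1.41, 3.02, -6.46, 13.82, -29.57]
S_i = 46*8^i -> [46, 368, 2944, 23552, 188416]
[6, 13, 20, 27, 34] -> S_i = 6 + 7*i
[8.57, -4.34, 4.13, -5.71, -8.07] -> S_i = Random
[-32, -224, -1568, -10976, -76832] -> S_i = -32*7^i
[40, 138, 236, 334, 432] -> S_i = 40 + 98*i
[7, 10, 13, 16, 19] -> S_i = 7 + 3*i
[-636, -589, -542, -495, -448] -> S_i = -636 + 47*i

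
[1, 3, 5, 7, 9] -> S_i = 1 + 2*i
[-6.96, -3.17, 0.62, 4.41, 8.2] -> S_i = -6.96 + 3.79*i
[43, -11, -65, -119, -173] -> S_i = 43 + -54*i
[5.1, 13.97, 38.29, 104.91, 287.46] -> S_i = 5.10*2.74^i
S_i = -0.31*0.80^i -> [-0.31, -0.25, -0.2, -0.16, -0.13]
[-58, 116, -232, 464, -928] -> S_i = -58*-2^i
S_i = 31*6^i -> [31, 186, 1116, 6696, 40176]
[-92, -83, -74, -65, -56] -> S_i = -92 + 9*i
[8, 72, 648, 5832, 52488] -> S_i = 8*9^i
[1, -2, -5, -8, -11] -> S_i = 1 + -3*i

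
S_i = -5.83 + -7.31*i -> [-5.83, -13.14, -20.45, -27.76, -35.07]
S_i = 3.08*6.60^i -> [3.08, 20.33, 134.16, 885.49, 5844.22]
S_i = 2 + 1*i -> [2, 3, 4, 5, 6]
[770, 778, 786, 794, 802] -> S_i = 770 + 8*i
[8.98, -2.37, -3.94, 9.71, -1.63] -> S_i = Random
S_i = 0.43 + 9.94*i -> [0.43, 10.37, 20.31, 30.25, 40.19]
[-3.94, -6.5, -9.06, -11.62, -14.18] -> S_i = -3.94 + -2.56*i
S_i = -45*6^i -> [-45, -270, -1620, -9720, -58320]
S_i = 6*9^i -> [6, 54, 486, 4374, 39366]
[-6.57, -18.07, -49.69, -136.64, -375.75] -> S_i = -6.57*2.75^i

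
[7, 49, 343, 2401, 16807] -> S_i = 7*7^i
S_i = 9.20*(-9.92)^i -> [9.2, -91.26, 905.34, -8980.96, 89091.14]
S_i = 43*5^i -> [43, 215, 1075, 5375, 26875]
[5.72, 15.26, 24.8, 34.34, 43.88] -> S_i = 5.72 + 9.54*i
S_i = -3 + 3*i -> [-3, 0, 3, 6, 9]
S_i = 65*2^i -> [65, 130, 260, 520, 1040]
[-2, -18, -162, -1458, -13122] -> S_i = -2*9^i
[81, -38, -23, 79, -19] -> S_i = Random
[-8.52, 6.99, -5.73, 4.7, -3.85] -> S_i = -8.52*(-0.82)^i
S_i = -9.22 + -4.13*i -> [-9.22, -13.35, -17.48, -21.61, -25.74]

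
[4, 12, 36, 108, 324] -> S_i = 4*3^i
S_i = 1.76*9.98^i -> [1.76, 17.56, 175.3, 1749.46, 17459.62]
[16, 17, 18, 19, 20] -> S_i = 16 + 1*i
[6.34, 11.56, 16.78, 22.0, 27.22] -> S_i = 6.34 + 5.22*i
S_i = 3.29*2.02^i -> [3.29, 6.65, 13.42, 27.12, 54.78]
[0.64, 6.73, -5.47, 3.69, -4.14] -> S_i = Random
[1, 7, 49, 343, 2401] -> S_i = 1*7^i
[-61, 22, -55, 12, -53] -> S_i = Random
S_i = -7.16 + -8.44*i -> [-7.16, -15.6, -24.04, -32.48, -40.92]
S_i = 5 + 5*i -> [5, 10, 15, 20, 25]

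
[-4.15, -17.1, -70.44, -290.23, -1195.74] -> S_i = -4.15*4.12^i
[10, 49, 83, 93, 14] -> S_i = Random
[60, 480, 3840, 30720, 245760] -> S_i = 60*8^i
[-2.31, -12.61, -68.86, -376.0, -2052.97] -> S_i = -2.31*5.46^i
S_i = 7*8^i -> [7, 56, 448, 3584, 28672]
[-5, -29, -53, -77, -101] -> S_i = -5 + -24*i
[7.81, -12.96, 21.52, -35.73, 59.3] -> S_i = 7.81*(-1.66)^i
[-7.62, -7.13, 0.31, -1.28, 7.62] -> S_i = Random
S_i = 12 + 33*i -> [12, 45, 78, 111, 144]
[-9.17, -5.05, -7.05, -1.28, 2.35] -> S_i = Random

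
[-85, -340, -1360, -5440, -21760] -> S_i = -85*4^i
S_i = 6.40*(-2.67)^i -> [6.4, -17.09, 45.62, -121.82, 325.26]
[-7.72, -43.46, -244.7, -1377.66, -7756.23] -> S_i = -7.72*5.63^i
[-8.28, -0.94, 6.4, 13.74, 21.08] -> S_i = -8.28 + 7.34*i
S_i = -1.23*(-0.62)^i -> [-1.23, 0.76, -0.47, 0.29, -0.18]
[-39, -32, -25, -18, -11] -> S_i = -39 + 7*i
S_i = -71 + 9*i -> [-71, -62, -53, -44, -35]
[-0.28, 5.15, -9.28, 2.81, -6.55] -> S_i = Random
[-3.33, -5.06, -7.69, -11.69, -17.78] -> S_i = -3.33*1.52^i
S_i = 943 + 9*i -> [943, 952, 961, 970, 979]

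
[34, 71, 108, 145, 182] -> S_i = 34 + 37*i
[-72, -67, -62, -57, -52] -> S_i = -72 + 5*i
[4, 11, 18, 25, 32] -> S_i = 4 + 7*i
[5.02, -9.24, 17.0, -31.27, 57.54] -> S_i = 5.02*(-1.84)^i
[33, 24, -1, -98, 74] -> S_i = Random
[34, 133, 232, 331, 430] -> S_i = 34 + 99*i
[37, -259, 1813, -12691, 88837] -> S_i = 37*-7^i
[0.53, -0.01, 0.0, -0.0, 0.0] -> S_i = 0.53*(-0.02)^i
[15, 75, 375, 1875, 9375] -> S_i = 15*5^i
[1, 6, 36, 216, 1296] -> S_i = 1*6^i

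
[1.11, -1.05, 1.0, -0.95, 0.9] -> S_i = 1.11*(-0.95)^i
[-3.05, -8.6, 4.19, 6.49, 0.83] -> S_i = Random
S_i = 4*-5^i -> [4, -20, 100, -500, 2500]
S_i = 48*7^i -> [48, 336, 2352, 16464, 115248]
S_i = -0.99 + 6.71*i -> [-0.99, 5.72, 12.43, 19.14, 25.85]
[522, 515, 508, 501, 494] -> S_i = 522 + -7*i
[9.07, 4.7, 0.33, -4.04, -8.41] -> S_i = 9.07 + -4.37*i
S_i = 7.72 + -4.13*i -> [7.72, 3.59, -0.54, -4.67, -8.8]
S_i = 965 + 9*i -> [965, 974, 983, 992, 1001]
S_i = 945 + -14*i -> [945, 931, 917, 903, 889]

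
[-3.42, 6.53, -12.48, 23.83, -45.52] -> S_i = -3.42*(-1.91)^i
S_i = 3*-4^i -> [3, -12, 48, -192, 768]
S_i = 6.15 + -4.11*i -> [6.15, 2.04, -2.07, -6.18, -10.29]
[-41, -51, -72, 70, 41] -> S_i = Random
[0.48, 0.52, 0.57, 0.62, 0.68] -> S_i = 0.48*1.09^i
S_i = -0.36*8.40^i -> [-0.36, -3.02, -25.4, -213.37, -1792.34]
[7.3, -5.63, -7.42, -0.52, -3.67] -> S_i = Random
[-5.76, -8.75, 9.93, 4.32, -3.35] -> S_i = Random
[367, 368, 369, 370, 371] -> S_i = 367 + 1*i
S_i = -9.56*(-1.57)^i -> [-9.56, 15.01, -23.56, 37.0, -58.08]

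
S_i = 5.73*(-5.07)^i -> [5.73, -29.05, 147.29, -746.76, 3786.05]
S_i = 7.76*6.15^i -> [7.76, 47.72, 293.5, 1805.04, 11101.0]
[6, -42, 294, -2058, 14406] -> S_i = 6*-7^i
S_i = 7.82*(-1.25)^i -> [7.82, -9.78, 12.22, -15.27, 19.09]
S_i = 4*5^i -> [4, 20, 100, 500, 2500]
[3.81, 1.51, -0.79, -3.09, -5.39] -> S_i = 3.81 + -2.30*i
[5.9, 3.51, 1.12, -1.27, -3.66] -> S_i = 5.90 + -2.39*i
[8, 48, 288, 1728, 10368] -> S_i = 8*6^i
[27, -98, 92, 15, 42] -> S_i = Random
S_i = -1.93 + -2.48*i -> [-1.93, -4.41, -6.89, -9.37, -11.85]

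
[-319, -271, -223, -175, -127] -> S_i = -319 + 48*i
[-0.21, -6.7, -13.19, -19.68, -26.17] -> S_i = -0.21 + -6.49*i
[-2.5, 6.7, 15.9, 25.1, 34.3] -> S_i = -2.50 + 9.20*i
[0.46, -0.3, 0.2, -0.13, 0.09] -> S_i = 0.46*(-0.66)^i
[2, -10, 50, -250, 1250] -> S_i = 2*-5^i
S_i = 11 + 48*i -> [11, 59, 107, 155, 203]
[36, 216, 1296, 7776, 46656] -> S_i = 36*6^i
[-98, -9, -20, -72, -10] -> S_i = Random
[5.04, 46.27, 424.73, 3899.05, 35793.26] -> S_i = 5.04*9.18^i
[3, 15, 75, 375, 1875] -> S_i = 3*5^i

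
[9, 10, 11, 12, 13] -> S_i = 9 + 1*i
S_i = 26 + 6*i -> [26, 32, 38, 44, 50]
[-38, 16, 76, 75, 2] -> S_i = Random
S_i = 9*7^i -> [9, 63, 441, 3087, 21609]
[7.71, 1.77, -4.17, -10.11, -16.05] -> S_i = 7.71 + -5.94*i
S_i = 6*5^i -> [6, 30, 150, 750, 3750]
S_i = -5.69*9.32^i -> [-5.69, -53.03, -494.25, -4606.38, -42931.49]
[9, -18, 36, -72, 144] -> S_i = 9*-2^i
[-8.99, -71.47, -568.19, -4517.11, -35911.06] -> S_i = -8.99*7.95^i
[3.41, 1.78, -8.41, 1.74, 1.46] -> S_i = Random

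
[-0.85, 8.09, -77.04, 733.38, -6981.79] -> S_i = -0.85*(-9.52)^i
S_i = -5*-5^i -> [-5, 25, -125, 625, -3125]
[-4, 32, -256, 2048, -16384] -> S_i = -4*-8^i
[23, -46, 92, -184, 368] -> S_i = 23*-2^i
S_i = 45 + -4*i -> [45, 41, 37, 33, 29]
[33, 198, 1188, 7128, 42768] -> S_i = 33*6^i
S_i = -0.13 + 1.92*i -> [-0.13, 1.79, 3.71, 5.63, 7.55]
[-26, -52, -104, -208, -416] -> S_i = -26*2^i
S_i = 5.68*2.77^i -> [5.68, 15.73, 43.58, 120.72, 334.4]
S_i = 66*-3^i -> [66, -198, 594, -1782, 5346]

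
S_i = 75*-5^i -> [75, -375, 1875, -9375, 46875]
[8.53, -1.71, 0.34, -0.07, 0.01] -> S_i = 8.53*(-0.20)^i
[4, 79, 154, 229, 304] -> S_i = 4 + 75*i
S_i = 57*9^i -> [57, 513, 4617, 41553, 373977]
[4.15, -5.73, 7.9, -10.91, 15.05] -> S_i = 4.15*(-1.38)^i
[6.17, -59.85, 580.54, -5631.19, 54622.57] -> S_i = 6.17*(-9.70)^i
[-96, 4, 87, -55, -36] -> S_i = Random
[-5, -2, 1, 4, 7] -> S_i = -5 + 3*i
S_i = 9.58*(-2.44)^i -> [9.58, -23.38, 57.04, -139.17, 339.57]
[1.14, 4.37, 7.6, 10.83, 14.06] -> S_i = 1.14 + 3.23*i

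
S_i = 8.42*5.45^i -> [8.42, 45.89, 250.1, 1363.02, 7428.45]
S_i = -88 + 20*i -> [-88, -68, -48, -28, -8]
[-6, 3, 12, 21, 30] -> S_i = -6 + 9*i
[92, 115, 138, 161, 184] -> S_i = 92 + 23*i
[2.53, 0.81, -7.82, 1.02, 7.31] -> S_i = Random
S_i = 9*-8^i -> [9, -72, 576, -4608, 36864]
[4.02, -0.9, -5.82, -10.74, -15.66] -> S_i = 4.02 + -4.92*i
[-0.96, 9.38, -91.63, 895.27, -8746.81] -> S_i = -0.96*(-9.77)^i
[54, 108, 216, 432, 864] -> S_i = 54*2^i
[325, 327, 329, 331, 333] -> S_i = 325 + 2*i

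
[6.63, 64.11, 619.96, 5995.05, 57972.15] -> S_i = 6.63*9.67^i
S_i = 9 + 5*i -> [9, 14, 19, 24, 29]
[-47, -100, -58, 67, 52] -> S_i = Random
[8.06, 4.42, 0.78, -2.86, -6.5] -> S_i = 8.06 + -3.64*i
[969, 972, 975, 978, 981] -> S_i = 969 + 3*i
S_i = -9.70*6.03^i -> [-9.7, -58.49, -352.7, -2126.79, -12824.52]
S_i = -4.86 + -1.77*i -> [-4.86, -6.63, -8.4, -10.17, -11.94]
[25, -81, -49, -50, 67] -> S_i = Random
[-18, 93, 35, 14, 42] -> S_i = Random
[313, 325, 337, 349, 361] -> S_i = 313 + 12*i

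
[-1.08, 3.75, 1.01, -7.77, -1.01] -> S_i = Random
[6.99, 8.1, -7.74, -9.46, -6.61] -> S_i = Random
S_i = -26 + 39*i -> [-26, 13, 52, 91, 130]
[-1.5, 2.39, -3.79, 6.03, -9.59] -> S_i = -1.50*(-1.59)^i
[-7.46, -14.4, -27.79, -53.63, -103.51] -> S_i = -7.46*1.93^i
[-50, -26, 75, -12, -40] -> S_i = Random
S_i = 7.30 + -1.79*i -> [7.3, 5.51, 3.72, 1.93, 0.14]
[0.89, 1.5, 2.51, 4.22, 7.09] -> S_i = 0.89*1.68^i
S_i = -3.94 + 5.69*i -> [-3.94, 1.75, 7.44, 13.13, 18.82]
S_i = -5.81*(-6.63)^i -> [-5.81, 38.52, -255.39, 1693.23, -11226.13]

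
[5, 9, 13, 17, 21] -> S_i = 5 + 4*i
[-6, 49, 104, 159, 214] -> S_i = -6 + 55*i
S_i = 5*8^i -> [5, 40, 320, 2560, 20480]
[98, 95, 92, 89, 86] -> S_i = 98 + -3*i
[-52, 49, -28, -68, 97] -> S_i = Random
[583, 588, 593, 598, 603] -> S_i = 583 + 5*i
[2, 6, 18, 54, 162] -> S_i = 2*3^i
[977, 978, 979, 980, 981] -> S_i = 977 + 1*i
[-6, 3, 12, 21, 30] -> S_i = -6 + 9*i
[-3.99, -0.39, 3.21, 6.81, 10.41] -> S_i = -3.99 + 3.60*i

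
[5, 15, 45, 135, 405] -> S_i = 5*3^i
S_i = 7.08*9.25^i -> [7.08, 65.49, 605.78, 5603.49, 51832.27]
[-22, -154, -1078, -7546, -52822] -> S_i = -22*7^i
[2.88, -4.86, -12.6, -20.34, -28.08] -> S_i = 2.88 + -7.74*i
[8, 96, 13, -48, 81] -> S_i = Random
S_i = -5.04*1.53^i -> [-5.04, -7.71, -11.8, -18.05, -27.62]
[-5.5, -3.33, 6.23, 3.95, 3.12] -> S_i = Random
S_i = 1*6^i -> [1, 6, 36, 216, 1296]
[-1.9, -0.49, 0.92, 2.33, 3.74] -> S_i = -1.90 + 1.41*i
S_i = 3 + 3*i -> [3, 6, 9, 12, 15]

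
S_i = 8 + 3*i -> [8, 11, 14, 17, 20]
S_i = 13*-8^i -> [13, -104, 832, -6656, 53248]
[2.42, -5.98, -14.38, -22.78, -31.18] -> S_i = 2.42 + -8.40*i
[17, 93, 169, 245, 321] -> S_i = 17 + 76*i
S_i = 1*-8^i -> [1, -8, 64, -512, 4096]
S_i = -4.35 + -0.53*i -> [-4.35, -4.88, -5.41, -5.94, -6.47]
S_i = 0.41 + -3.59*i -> [0.41, -3.18, -6.77, -10.36, -13.95]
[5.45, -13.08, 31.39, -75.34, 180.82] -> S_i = 5.45*(-2.40)^i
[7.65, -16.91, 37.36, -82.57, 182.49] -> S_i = 7.65*(-2.21)^i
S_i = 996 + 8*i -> [996, 1004, 1012, 1020, 1028]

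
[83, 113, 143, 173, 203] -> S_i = 83 + 30*i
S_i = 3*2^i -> [3, 6, 12, 24, 48]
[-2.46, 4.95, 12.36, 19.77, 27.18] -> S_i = -2.46 + 7.41*i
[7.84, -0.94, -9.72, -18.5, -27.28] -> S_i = 7.84 + -8.78*i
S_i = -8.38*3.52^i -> [-8.38, -29.5, -103.83, -365.49, -1286.51]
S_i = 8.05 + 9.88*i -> [8.05, 17.93, 27.81, 37.69, 47.57]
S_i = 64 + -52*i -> [64, 12, -40, -92, -144]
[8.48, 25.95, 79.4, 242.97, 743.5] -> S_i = 8.48*3.06^i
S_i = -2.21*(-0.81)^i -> [-2.21, 1.79, -1.45, 1.17, -0.95]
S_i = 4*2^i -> [4, 8, 16, 32, 64]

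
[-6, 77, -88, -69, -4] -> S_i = Random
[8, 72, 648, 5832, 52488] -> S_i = 8*9^i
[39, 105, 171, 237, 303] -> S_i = 39 + 66*i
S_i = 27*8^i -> [27, 216, 1728, 13824, 110592]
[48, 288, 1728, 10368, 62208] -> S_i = 48*6^i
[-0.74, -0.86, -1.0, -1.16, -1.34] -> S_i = -0.74*1.16^i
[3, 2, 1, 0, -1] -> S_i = 3 + -1*i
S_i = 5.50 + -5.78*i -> [5.5, -0.28, -6.06, -11.84, -17.62]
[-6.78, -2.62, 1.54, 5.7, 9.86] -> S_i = -6.78 + 4.16*i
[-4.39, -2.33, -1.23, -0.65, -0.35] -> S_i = -4.39*0.53^i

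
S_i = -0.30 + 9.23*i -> [-0.3, 8.93, 18.16, 27.39, 36.62]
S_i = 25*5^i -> [25, 125, 625, 3125, 15625]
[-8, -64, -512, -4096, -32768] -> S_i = -8*8^i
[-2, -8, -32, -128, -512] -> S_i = -2*4^i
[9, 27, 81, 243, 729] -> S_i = 9*3^i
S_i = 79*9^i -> [79, 711, 6399, 57591, 518319]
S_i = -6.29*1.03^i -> [-6.29, -6.48, -6.67, -6.87, -7.08]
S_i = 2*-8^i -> [2, -16, 128, -1024, 8192]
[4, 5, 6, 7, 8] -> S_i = 4 + 1*i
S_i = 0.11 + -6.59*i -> [0.11, -6.48, -13.07, -19.66, -26.25]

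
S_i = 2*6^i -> [2, 12, 72, 432, 2592]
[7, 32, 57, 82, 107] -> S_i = 7 + 25*i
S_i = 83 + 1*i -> [83, 84, 85, 86, 87]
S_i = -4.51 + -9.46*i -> [-4.51, -13.97, -23.43, -32.89, -42.35]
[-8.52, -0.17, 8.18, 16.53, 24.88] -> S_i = -8.52 + 8.35*i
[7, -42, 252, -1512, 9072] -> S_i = 7*-6^i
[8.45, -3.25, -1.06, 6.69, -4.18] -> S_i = Random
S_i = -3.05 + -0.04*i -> [-3.05, -3.09, -3.13, -3.17, -3.21]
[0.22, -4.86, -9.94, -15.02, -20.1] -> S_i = 0.22 + -5.08*i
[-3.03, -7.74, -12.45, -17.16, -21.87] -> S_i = -3.03 + -4.71*i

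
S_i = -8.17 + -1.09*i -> [-8.17, -9.26, -10.35, -11.44, -12.53]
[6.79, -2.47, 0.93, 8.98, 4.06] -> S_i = Random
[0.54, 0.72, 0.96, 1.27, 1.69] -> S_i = 0.54*1.33^i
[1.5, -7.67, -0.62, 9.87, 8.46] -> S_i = Random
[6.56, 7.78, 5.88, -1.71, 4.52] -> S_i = Random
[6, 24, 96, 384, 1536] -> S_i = 6*4^i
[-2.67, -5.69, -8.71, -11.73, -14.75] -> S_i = -2.67 + -3.02*i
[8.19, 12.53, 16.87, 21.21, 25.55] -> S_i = 8.19 + 4.34*i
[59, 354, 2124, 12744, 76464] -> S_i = 59*6^i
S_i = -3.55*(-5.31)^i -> [-3.55, 18.85, -100.1, 531.51, -2822.32]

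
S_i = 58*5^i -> [58, 290, 1450, 7250, 36250]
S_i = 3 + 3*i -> [3, 6, 9, 12, 15]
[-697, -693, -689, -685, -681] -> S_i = -697 + 4*i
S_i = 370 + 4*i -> [370, 374, 378, 382, 386]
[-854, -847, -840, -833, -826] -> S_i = -854 + 7*i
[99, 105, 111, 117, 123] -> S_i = 99 + 6*i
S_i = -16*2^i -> [-16, -32, -64, -128, -256]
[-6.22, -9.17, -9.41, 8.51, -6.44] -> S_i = Random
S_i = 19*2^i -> [19, 38, 76, 152, 304]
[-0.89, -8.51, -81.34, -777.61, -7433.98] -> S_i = -0.89*9.56^i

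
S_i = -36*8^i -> [-36, -288, -2304, -18432, -147456]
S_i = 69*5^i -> [69, 345, 1725, 8625, 43125]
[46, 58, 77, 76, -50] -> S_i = Random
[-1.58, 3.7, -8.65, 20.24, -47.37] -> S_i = -1.58*(-2.34)^i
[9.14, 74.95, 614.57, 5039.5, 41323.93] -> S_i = 9.14*8.20^i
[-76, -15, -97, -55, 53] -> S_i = Random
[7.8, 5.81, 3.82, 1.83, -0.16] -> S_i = 7.80 + -1.99*i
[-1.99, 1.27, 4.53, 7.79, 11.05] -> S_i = -1.99 + 3.26*i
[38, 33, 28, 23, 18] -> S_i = 38 + -5*i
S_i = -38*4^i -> [-38, -152, -608, -2432, -9728]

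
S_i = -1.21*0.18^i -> [-1.21, -0.22, -0.04, -0.01, -0.0]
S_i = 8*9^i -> [8, 72, 648, 5832, 52488]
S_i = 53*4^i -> [53, 212, 848, 3392, 13568]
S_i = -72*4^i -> [-72, -288, -1152, -4608, -18432]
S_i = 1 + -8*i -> [1, -7, -15, -23, -31]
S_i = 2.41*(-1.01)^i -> [2.41, -2.43, 2.46, -2.48, 2.51]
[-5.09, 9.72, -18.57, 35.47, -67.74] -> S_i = -5.09*(-1.91)^i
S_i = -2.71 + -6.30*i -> [-2.71, -9.01, -15.31, -21.61, -27.91]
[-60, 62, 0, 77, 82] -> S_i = Random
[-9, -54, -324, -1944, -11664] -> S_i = -9*6^i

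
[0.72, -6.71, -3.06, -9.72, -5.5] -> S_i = Random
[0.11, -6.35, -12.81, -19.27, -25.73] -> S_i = 0.11 + -6.46*i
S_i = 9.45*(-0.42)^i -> [9.45, -3.97, 1.67, -0.7, 0.29]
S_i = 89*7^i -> [89, 623, 4361, 30527, 213689]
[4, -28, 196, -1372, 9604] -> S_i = 4*-7^i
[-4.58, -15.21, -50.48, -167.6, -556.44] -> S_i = -4.58*3.32^i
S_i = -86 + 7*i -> [-86, -79, -72, -65, -58]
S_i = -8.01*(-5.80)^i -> [-8.01, 46.46, -269.46, 1562.85, -9064.51]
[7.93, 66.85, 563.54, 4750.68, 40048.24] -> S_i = 7.93*8.43^i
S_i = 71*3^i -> [71, 213, 639, 1917, 5751]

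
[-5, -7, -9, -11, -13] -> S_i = -5 + -2*i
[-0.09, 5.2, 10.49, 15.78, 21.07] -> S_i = -0.09 + 5.29*i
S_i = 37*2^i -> [37, 74, 148, 296, 592]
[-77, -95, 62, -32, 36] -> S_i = Random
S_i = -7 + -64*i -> [-7, -71, -135, -199, -263]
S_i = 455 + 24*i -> [455, 479, 503, 527, 551]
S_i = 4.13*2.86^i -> [4.13, 11.81, 33.78, 96.62, 276.32]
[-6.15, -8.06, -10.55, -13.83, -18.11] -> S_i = -6.15*1.31^i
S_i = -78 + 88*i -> [-78, 10, 98, 186, 274]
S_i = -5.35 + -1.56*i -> [-5.35, -6.91, -8.47, -10.03, -11.59]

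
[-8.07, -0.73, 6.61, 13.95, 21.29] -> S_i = -8.07 + 7.34*i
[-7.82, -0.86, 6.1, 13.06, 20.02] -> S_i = -7.82 + 6.96*i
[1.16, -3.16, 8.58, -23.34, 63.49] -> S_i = 1.16*(-2.72)^i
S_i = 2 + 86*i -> [2, 88, 174, 260, 346]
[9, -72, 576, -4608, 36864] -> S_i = 9*-8^i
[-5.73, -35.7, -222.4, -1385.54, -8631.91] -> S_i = -5.73*6.23^i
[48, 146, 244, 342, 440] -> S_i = 48 + 98*i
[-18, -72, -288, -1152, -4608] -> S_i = -18*4^i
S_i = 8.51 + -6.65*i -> [8.51, 1.86, -4.79, -11.44, -18.09]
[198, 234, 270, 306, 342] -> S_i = 198 + 36*i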